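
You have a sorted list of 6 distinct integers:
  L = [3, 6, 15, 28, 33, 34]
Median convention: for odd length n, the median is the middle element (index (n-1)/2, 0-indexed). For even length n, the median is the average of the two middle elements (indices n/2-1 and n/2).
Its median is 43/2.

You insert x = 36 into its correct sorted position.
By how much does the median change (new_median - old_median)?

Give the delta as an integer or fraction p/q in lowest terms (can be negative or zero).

Old median = 43/2
After inserting x = 36: new sorted = [3, 6, 15, 28, 33, 34, 36]
New median = 28
Delta = 28 - 43/2 = 13/2

Answer: 13/2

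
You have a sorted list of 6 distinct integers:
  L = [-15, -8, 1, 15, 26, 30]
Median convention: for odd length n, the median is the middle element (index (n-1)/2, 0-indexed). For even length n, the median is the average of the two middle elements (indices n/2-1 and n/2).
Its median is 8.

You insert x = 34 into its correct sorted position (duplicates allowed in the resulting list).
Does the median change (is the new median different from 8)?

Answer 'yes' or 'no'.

Old median = 8
Insert x = 34
New median = 15
Changed? yes

Answer: yes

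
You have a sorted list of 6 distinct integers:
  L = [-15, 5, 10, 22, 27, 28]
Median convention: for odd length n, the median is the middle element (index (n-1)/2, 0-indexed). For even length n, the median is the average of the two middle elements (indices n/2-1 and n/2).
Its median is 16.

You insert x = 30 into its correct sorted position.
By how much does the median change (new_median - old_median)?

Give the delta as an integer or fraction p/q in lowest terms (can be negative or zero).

Old median = 16
After inserting x = 30: new sorted = [-15, 5, 10, 22, 27, 28, 30]
New median = 22
Delta = 22 - 16 = 6

Answer: 6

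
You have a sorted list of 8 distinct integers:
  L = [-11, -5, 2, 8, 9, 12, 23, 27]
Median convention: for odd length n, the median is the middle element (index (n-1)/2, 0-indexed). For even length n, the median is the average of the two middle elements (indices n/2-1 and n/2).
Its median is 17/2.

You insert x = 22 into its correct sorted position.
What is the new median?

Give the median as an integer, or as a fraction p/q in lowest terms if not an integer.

Answer: 9

Derivation:
Old list (sorted, length 8): [-11, -5, 2, 8, 9, 12, 23, 27]
Old median = 17/2
Insert x = 22
Old length even (8). Middle pair: indices 3,4 = 8,9.
New length odd (9). New median = single middle element.
x = 22: 6 elements are < x, 2 elements are > x.
New sorted list: [-11, -5, 2, 8, 9, 12, 22, 23, 27]
New median = 9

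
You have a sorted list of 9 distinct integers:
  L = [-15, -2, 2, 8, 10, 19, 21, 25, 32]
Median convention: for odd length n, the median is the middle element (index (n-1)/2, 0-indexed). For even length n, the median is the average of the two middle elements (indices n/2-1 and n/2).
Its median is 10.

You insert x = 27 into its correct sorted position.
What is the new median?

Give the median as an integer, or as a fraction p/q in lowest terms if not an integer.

Old list (sorted, length 9): [-15, -2, 2, 8, 10, 19, 21, 25, 32]
Old median = 10
Insert x = 27
Old length odd (9). Middle was index 4 = 10.
New length even (10). New median = avg of two middle elements.
x = 27: 8 elements are < x, 1 elements are > x.
New sorted list: [-15, -2, 2, 8, 10, 19, 21, 25, 27, 32]
New median = 29/2

Answer: 29/2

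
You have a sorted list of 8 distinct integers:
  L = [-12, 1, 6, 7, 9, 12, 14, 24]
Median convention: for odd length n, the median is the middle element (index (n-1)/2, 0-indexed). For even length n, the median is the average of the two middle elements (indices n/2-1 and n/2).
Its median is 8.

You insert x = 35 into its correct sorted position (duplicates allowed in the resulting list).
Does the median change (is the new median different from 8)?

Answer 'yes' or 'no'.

Answer: yes

Derivation:
Old median = 8
Insert x = 35
New median = 9
Changed? yes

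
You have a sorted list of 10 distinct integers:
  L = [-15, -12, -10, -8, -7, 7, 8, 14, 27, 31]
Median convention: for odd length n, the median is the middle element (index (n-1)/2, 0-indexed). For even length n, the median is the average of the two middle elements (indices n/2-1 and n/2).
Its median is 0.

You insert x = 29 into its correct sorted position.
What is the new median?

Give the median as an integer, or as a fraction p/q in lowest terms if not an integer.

Old list (sorted, length 10): [-15, -12, -10, -8, -7, 7, 8, 14, 27, 31]
Old median = 0
Insert x = 29
Old length even (10). Middle pair: indices 4,5 = -7,7.
New length odd (11). New median = single middle element.
x = 29: 9 elements are < x, 1 elements are > x.
New sorted list: [-15, -12, -10, -8, -7, 7, 8, 14, 27, 29, 31]
New median = 7

Answer: 7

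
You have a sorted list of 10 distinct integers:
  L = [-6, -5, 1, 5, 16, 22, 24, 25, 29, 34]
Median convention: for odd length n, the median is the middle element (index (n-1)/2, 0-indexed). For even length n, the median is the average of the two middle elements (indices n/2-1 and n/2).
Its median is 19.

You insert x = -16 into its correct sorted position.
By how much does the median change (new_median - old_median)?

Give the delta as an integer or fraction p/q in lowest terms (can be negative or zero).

Answer: -3

Derivation:
Old median = 19
After inserting x = -16: new sorted = [-16, -6, -5, 1, 5, 16, 22, 24, 25, 29, 34]
New median = 16
Delta = 16 - 19 = -3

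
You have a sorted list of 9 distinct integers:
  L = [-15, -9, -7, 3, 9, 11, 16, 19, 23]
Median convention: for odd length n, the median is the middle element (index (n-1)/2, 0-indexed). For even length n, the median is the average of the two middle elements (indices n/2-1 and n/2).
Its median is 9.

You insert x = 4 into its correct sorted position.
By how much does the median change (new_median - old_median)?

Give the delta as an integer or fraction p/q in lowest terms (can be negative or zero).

Answer: -5/2

Derivation:
Old median = 9
After inserting x = 4: new sorted = [-15, -9, -7, 3, 4, 9, 11, 16, 19, 23]
New median = 13/2
Delta = 13/2 - 9 = -5/2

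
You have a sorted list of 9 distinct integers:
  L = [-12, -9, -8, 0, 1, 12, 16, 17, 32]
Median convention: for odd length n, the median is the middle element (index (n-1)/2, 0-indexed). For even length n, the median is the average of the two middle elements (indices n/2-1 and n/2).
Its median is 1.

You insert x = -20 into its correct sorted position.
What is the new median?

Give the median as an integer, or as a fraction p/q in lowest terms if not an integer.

Answer: 1/2

Derivation:
Old list (sorted, length 9): [-12, -9, -8, 0, 1, 12, 16, 17, 32]
Old median = 1
Insert x = -20
Old length odd (9). Middle was index 4 = 1.
New length even (10). New median = avg of two middle elements.
x = -20: 0 elements are < x, 9 elements are > x.
New sorted list: [-20, -12, -9, -8, 0, 1, 12, 16, 17, 32]
New median = 1/2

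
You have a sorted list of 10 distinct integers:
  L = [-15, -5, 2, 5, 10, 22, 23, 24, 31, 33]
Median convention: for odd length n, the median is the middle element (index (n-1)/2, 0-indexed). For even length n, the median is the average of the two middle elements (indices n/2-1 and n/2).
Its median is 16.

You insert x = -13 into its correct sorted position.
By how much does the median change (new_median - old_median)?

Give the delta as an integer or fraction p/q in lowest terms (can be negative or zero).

Answer: -6

Derivation:
Old median = 16
After inserting x = -13: new sorted = [-15, -13, -5, 2, 5, 10, 22, 23, 24, 31, 33]
New median = 10
Delta = 10 - 16 = -6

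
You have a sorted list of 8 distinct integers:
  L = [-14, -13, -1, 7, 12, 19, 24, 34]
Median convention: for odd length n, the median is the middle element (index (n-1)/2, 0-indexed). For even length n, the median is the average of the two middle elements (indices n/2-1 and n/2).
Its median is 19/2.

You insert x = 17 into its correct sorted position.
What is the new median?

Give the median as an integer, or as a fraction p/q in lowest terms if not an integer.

Answer: 12

Derivation:
Old list (sorted, length 8): [-14, -13, -1, 7, 12, 19, 24, 34]
Old median = 19/2
Insert x = 17
Old length even (8). Middle pair: indices 3,4 = 7,12.
New length odd (9). New median = single middle element.
x = 17: 5 elements are < x, 3 elements are > x.
New sorted list: [-14, -13, -1, 7, 12, 17, 19, 24, 34]
New median = 12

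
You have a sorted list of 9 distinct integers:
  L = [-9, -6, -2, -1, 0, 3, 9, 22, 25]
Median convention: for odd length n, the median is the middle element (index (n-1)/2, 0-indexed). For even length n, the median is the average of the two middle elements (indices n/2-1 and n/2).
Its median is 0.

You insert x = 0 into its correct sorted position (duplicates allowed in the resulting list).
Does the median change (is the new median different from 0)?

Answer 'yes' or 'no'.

Old median = 0
Insert x = 0
New median = 0
Changed? no

Answer: no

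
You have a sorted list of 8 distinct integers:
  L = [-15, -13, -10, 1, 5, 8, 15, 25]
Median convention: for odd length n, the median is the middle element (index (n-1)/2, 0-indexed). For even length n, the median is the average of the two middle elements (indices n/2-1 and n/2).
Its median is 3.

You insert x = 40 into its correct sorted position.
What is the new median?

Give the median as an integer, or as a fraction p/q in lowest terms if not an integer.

Old list (sorted, length 8): [-15, -13, -10, 1, 5, 8, 15, 25]
Old median = 3
Insert x = 40
Old length even (8). Middle pair: indices 3,4 = 1,5.
New length odd (9). New median = single middle element.
x = 40: 8 elements are < x, 0 elements are > x.
New sorted list: [-15, -13, -10, 1, 5, 8, 15, 25, 40]
New median = 5

Answer: 5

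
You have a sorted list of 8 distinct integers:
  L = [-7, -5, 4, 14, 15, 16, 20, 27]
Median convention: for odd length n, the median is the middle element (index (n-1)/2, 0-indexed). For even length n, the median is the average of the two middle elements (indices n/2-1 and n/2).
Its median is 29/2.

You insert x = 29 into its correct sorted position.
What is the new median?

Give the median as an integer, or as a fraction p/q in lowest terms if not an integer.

Old list (sorted, length 8): [-7, -5, 4, 14, 15, 16, 20, 27]
Old median = 29/2
Insert x = 29
Old length even (8). Middle pair: indices 3,4 = 14,15.
New length odd (9). New median = single middle element.
x = 29: 8 elements are < x, 0 elements are > x.
New sorted list: [-7, -5, 4, 14, 15, 16, 20, 27, 29]
New median = 15

Answer: 15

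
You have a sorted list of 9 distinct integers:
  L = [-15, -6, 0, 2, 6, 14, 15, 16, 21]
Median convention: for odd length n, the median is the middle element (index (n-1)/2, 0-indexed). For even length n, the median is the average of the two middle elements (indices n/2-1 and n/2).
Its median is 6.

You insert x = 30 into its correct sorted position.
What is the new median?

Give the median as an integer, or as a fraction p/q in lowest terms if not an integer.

Old list (sorted, length 9): [-15, -6, 0, 2, 6, 14, 15, 16, 21]
Old median = 6
Insert x = 30
Old length odd (9). Middle was index 4 = 6.
New length even (10). New median = avg of two middle elements.
x = 30: 9 elements are < x, 0 elements are > x.
New sorted list: [-15, -6, 0, 2, 6, 14, 15, 16, 21, 30]
New median = 10

Answer: 10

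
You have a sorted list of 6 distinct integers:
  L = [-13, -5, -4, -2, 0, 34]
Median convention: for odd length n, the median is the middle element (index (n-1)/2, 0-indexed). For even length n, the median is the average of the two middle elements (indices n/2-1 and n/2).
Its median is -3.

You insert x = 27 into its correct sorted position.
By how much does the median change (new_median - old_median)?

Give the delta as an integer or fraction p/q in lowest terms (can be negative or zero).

Answer: 1

Derivation:
Old median = -3
After inserting x = 27: new sorted = [-13, -5, -4, -2, 0, 27, 34]
New median = -2
Delta = -2 - -3 = 1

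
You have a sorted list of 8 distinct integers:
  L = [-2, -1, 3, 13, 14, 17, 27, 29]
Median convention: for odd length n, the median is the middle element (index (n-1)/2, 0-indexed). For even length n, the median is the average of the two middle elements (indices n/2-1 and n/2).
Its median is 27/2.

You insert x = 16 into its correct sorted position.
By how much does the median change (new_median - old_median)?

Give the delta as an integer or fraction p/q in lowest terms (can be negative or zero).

Old median = 27/2
After inserting x = 16: new sorted = [-2, -1, 3, 13, 14, 16, 17, 27, 29]
New median = 14
Delta = 14 - 27/2 = 1/2

Answer: 1/2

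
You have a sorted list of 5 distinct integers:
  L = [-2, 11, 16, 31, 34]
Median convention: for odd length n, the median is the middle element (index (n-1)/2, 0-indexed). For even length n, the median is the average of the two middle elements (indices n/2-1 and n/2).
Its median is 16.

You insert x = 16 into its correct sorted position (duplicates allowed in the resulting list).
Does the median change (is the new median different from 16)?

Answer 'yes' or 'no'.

Answer: no

Derivation:
Old median = 16
Insert x = 16
New median = 16
Changed? no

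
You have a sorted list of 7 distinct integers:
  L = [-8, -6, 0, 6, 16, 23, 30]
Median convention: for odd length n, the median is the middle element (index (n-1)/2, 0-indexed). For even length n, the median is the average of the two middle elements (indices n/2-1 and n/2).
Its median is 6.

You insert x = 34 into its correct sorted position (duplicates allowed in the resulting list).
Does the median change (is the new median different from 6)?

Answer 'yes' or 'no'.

Answer: yes

Derivation:
Old median = 6
Insert x = 34
New median = 11
Changed? yes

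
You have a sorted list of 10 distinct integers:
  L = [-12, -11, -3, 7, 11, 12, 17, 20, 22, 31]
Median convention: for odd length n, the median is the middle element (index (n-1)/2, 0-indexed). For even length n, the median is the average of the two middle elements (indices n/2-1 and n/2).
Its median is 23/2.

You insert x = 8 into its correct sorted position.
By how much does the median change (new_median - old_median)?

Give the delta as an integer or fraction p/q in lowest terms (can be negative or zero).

Answer: -1/2

Derivation:
Old median = 23/2
After inserting x = 8: new sorted = [-12, -11, -3, 7, 8, 11, 12, 17, 20, 22, 31]
New median = 11
Delta = 11 - 23/2 = -1/2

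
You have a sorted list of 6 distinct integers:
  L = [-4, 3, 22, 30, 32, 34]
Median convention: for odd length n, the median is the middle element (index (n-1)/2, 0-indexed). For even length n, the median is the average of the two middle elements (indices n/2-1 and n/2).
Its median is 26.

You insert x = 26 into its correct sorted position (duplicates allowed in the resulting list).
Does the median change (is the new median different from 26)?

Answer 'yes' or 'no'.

Old median = 26
Insert x = 26
New median = 26
Changed? no

Answer: no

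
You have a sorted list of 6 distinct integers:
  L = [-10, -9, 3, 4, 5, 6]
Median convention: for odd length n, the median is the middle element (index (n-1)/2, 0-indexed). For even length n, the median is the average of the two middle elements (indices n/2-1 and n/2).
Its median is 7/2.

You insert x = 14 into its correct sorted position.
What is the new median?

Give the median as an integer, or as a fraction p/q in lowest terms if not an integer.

Old list (sorted, length 6): [-10, -9, 3, 4, 5, 6]
Old median = 7/2
Insert x = 14
Old length even (6). Middle pair: indices 2,3 = 3,4.
New length odd (7). New median = single middle element.
x = 14: 6 elements are < x, 0 elements are > x.
New sorted list: [-10, -9, 3, 4, 5, 6, 14]
New median = 4

Answer: 4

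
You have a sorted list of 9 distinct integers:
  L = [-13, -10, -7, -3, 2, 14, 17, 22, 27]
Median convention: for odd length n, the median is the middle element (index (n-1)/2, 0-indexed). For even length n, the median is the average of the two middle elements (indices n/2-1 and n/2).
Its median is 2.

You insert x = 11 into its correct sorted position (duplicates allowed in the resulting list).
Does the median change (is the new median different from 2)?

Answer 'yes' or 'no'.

Answer: yes

Derivation:
Old median = 2
Insert x = 11
New median = 13/2
Changed? yes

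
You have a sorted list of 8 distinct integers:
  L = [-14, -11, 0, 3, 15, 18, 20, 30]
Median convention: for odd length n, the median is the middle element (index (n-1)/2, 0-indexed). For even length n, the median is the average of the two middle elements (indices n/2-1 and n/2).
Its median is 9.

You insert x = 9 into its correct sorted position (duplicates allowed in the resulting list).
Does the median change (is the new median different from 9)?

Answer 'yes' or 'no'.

Answer: no

Derivation:
Old median = 9
Insert x = 9
New median = 9
Changed? no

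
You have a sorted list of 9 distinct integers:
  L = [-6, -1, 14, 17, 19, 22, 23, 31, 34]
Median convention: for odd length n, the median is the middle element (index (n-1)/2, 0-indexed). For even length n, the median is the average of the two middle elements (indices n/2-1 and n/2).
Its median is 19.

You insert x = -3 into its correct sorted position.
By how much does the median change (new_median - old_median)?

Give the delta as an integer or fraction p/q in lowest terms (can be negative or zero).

Answer: -1

Derivation:
Old median = 19
After inserting x = -3: new sorted = [-6, -3, -1, 14, 17, 19, 22, 23, 31, 34]
New median = 18
Delta = 18 - 19 = -1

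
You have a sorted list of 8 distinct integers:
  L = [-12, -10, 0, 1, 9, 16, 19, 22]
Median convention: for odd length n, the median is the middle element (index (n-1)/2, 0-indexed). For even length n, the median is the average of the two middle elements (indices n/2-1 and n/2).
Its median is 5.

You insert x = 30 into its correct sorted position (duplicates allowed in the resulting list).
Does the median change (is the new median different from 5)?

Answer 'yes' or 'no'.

Answer: yes

Derivation:
Old median = 5
Insert x = 30
New median = 9
Changed? yes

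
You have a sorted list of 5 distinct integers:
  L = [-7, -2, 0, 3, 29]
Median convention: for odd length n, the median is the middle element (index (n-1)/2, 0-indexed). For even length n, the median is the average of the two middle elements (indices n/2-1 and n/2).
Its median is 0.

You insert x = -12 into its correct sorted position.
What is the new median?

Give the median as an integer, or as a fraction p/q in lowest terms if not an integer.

Answer: -1

Derivation:
Old list (sorted, length 5): [-7, -2, 0, 3, 29]
Old median = 0
Insert x = -12
Old length odd (5). Middle was index 2 = 0.
New length even (6). New median = avg of two middle elements.
x = -12: 0 elements are < x, 5 elements are > x.
New sorted list: [-12, -7, -2, 0, 3, 29]
New median = -1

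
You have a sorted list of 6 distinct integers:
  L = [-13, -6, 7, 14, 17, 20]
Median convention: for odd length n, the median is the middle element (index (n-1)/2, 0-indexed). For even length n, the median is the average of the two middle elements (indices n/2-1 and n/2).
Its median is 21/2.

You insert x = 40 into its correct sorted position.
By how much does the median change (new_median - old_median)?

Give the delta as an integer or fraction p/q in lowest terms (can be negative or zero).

Old median = 21/2
After inserting x = 40: new sorted = [-13, -6, 7, 14, 17, 20, 40]
New median = 14
Delta = 14 - 21/2 = 7/2

Answer: 7/2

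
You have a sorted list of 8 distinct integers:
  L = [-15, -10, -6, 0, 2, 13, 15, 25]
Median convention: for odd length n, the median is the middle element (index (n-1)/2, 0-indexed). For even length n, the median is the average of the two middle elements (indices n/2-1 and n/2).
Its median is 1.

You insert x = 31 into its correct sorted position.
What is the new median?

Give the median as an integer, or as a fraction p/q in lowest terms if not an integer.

Answer: 2

Derivation:
Old list (sorted, length 8): [-15, -10, -6, 0, 2, 13, 15, 25]
Old median = 1
Insert x = 31
Old length even (8). Middle pair: indices 3,4 = 0,2.
New length odd (9). New median = single middle element.
x = 31: 8 elements are < x, 0 elements are > x.
New sorted list: [-15, -10, -6, 0, 2, 13, 15, 25, 31]
New median = 2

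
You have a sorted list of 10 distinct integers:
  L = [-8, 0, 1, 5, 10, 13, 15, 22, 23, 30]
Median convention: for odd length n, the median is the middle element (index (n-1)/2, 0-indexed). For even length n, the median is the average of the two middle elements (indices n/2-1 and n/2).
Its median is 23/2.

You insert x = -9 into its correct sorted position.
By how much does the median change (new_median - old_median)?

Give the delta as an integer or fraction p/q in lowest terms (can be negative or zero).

Old median = 23/2
After inserting x = -9: new sorted = [-9, -8, 0, 1, 5, 10, 13, 15, 22, 23, 30]
New median = 10
Delta = 10 - 23/2 = -3/2

Answer: -3/2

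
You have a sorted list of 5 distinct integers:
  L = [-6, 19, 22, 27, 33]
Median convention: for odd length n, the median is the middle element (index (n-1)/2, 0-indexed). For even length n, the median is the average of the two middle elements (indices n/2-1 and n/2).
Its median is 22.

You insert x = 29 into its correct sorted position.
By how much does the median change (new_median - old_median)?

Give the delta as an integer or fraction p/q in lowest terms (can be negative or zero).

Answer: 5/2

Derivation:
Old median = 22
After inserting x = 29: new sorted = [-6, 19, 22, 27, 29, 33]
New median = 49/2
Delta = 49/2 - 22 = 5/2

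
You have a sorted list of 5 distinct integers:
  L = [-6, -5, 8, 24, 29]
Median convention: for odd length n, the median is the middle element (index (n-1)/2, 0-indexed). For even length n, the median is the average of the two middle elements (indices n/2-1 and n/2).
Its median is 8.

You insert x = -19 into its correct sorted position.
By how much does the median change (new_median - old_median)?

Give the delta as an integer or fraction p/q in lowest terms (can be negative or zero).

Old median = 8
After inserting x = -19: new sorted = [-19, -6, -5, 8, 24, 29]
New median = 3/2
Delta = 3/2 - 8 = -13/2

Answer: -13/2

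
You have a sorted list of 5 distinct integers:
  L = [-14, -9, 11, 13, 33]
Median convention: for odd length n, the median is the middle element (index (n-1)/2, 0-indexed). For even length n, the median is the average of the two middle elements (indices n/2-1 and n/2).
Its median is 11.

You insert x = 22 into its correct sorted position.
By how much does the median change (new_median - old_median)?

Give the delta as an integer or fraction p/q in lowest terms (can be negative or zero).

Old median = 11
After inserting x = 22: new sorted = [-14, -9, 11, 13, 22, 33]
New median = 12
Delta = 12 - 11 = 1

Answer: 1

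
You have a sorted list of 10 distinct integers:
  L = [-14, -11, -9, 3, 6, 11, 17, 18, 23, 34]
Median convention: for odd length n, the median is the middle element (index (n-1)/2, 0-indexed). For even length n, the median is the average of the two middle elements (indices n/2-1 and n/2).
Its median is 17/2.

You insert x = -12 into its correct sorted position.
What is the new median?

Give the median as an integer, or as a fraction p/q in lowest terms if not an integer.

Answer: 6

Derivation:
Old list (sorted, length 10): [-14, -11, -9, 3, 6, 11, 17, 18, 23, 34]
Old median = 17/2
Insert x = -12
Old length even (10). Middle pair: indices 4,5 = 6,11.
New length odd (11). New median = single middle element.
x = -12: 1 elements are < x, 9 elements are > x.
New sorted list: [-14, -12, -11, -9, 3, 6, 11, 17, 18, 23, 34]
New median = 6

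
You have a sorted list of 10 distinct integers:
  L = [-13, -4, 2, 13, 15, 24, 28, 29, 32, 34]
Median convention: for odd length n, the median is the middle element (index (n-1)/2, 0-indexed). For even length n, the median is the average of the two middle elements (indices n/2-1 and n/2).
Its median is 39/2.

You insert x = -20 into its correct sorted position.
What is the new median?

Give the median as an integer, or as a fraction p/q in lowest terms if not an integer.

Old list (sorted, length 10): [-13, -4, 2, 13, 15, 24, 28, 29, 32, 34]
Old median = 39/2
Insert x = -20
Old length even (10). Middle pair: indices 4,5 = 15,24.
New length odd (11). New median = single middle element.
x = -20: 0 elements are < x, 10 elements are > x.
New sorted list: [-20, -13, -4, 2, 13, 15, 24, 28, 29, 32, 34]
New median = 15

Answer: 15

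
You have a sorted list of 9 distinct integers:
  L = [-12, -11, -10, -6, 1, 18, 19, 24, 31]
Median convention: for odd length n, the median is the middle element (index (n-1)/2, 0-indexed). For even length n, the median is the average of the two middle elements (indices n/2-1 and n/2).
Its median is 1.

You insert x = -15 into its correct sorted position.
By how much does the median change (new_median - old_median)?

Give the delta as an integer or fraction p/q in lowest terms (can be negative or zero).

Old median = 1
After inserting x = -15: new sorted = [-15, -12, -11, -10, -6, 1, 18, 19, 24, 31]
New median = -5/2
Delta = -5/2 - 1 = -7/2

Answer: -7/2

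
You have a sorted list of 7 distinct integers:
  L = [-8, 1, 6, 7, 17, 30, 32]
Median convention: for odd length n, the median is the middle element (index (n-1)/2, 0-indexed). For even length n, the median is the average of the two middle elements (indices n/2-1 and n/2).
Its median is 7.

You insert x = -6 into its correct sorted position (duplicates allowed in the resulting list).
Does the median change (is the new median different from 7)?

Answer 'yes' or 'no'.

Answer: yes

Derivation:
Old median = 7
Insert x = -6
New median = 13/2
Changed? yes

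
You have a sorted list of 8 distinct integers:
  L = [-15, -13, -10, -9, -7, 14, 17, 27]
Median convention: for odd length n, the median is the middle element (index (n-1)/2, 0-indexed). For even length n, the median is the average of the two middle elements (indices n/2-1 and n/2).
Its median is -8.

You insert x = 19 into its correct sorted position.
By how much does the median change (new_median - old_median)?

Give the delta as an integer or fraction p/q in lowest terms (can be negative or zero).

Answer: 1

Derivation:
Old median = -8
After inserting x = 19: new sorted = [-15, -13, -10, -9, -7, 14, 17, 19, 27]
New median = -7
Delta = -7 - -8 = 1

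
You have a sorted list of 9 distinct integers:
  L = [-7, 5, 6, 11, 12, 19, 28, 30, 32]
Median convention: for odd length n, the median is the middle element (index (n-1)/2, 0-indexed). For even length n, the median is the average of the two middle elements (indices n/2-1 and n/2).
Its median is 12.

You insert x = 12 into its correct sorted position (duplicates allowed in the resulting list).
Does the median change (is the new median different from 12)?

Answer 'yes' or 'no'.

Answer: no

Derivation:
Old median = 12
Insert x = 12
New median = 12
Changed? no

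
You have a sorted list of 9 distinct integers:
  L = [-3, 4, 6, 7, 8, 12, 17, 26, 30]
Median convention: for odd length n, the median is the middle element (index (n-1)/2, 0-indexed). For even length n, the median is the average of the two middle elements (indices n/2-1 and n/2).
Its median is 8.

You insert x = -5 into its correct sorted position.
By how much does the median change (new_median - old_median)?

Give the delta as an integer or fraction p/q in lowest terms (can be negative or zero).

Answer: -1/2

Derivation:
Old median = 8
After inserting x = -5: new sorted = [-5, -3, 4, 6, 7, 8, 12, 17, 26, 30]
New median = 15/2
Delta = 15/2 - 8 = -1/2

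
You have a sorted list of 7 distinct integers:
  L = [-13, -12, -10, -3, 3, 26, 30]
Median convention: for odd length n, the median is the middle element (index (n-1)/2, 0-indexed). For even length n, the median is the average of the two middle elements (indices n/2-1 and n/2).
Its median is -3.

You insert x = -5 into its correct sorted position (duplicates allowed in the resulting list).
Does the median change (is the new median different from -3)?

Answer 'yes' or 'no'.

Old median = -3
Insert x = -5
New median = -4
Changed? yes

Answer: yes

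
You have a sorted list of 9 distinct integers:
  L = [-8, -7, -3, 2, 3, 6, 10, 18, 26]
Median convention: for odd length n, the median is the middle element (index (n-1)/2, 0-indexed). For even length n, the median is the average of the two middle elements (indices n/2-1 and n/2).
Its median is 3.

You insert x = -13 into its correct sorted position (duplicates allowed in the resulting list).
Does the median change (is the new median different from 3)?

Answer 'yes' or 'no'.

Old median = 3
Insert x = -13
New median = 5/2
Changed? yes

Answer: yes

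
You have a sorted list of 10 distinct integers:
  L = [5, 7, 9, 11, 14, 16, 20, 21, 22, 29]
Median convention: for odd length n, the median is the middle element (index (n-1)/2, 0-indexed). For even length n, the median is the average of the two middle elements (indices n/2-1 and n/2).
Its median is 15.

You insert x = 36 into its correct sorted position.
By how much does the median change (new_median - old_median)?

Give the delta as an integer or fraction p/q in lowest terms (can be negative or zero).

Answer: 1

Derivation:
Old median = 15
After inserting x = 36: new sorted = [5, 7, 9, 11, 14, 16, 20, 21, 22, 29, 36]
New median = 16
Delta = 16 - 15 = 1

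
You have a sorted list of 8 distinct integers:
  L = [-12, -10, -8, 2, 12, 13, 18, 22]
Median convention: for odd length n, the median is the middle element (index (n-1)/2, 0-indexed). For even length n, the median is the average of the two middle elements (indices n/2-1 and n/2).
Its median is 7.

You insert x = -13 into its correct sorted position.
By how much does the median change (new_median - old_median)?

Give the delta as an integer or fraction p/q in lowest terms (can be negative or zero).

Old median = 7
After inserting x = -13: new sorted = [-13, -12, -10, -8, 2, 12, 13, 18, 22]
New median = 2
Delta = 2 - 7 = -5

Answer: -5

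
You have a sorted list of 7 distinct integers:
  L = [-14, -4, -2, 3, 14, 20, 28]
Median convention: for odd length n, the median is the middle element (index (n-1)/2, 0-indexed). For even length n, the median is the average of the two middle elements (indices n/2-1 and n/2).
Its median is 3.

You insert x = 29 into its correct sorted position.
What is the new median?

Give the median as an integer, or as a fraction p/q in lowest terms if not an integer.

Answer: 17/2

Derivation:
Old list (sorted, length 7): [-14, -4, -2, 3, 14, 20, 28]
Old median = 3
Insert x = 29
Old length odd (7). Middle was index 3 = 3.
New length even (8). New median = avg of two middle elements.
x = 29: 7 elements are < x, 0 elements are > x.
New sorted list: [-14, -4, -2, 3, 14, 20, 28, 29]
New median = 17/2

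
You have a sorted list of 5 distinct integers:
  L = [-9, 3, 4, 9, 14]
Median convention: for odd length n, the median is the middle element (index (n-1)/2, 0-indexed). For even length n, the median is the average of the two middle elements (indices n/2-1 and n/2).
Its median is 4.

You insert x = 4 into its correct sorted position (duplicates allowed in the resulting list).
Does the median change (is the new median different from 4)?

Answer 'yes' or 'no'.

Answer: no

Derivation:
Old median = 4
Insert x = 4
New median = 4
Changed? no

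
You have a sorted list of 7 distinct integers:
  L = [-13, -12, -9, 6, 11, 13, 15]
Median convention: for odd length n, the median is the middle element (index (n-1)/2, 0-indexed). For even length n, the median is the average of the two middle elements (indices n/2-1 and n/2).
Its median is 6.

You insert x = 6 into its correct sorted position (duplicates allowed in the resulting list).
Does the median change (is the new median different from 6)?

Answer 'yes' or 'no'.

Old median = 6
Insert x = 6
New median = 6
Changed? no

Answer: no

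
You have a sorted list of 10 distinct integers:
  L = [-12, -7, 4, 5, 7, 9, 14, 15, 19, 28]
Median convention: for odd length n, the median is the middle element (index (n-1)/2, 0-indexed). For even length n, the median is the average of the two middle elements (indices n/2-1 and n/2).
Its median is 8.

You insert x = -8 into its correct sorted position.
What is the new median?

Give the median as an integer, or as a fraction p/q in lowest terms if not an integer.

Old list (sorted, length 10): [-12, -7, 4, 5, 7, 9, 14, 15, 19, 28]
Old median = 8
Insert x = -8
Old length even (10). Middle pair: indices 4,5 = 7,9.
New length odd (11). New median = single middle element.
x = -8: 1 elements are < x, 9 elements are > x.
New sorted list: [-12, -8, -7, 4, 5, 7, 9, 14, 15, 19, 28]
New median = 7

Answer: 7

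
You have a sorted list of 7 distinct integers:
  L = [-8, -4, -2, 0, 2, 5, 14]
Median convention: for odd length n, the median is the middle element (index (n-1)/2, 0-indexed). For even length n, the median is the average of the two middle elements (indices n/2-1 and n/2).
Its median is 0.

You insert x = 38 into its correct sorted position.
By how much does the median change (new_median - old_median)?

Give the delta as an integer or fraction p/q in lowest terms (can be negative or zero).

Answer: 1

Derivation:
Old median = 0
After inserting x = 38: new sorted = [-8, -4, -2, 0, 2, 5, 14, 38]
New median = 1
Delta = 1 - 0 = 1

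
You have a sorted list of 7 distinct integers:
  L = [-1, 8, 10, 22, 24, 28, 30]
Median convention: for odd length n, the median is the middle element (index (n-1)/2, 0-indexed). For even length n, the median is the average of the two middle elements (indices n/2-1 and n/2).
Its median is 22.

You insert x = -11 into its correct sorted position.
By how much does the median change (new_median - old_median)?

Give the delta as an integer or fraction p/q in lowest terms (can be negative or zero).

Old median = 22
After inserting x = -11: new sorted = [-11, -1, 8, 10, 22, 24, 28, 30]
New median = 16
Delta = 16 - 22 = -6

Answer: -6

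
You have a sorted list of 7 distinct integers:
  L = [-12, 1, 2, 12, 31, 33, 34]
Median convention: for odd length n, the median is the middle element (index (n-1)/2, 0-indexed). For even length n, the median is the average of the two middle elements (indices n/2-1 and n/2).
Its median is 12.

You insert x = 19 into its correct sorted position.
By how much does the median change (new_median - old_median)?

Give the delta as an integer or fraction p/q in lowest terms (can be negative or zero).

Old median = 12
After inserting x = 19: new sorted = [-12, 1, 2, 12, 19, 31, 33, 34]
New median = 31/2
Delta = 31/2 - 12 = 7/2

Answer: 7/2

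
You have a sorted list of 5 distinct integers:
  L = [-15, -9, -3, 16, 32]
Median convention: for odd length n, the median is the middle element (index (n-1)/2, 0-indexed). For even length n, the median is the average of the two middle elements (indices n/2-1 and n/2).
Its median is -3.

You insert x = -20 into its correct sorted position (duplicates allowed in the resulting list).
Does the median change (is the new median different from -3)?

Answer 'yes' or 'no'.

Old median = -3
Insert x = -20
New median = -6
Changed? yes

Answer: yes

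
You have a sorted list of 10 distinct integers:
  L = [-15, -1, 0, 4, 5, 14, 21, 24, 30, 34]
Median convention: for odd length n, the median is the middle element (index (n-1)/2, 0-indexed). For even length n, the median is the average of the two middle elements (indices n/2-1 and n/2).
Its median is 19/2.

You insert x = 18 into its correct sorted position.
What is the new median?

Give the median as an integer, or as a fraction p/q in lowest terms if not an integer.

Old list (sorted, length 10): [-15, -1, 0, 4, 5, 14, 21, 24, 30, 34]
Old median = 19/2
Insert x = 18
Old length even (10). Middle pair: indices 4,5 = 5,14.
New length odd (11). New median = single middle element.
x = 18: 6 elements are < x, 4 elements are > x.
New sorted list: [-15, -1, 0, 4, 5, 14, 18, 21, 24, 30, 34]
New median = 14

Answer: 14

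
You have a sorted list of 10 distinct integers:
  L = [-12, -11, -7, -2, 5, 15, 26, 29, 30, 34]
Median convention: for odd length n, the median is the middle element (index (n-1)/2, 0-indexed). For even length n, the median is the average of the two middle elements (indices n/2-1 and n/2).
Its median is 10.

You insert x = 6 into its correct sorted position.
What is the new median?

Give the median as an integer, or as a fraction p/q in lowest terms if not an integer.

Answer: 6

Derivation:
Old list (sorted, length 10): [-12, -11, -7, -2, 5, 15, 26, 29, 30, 34]
Old median = 10
Insert x = 6
Old length even (10). Middle pair: indices 4,5 = 5,15.
New length odd (11). New median = single middle element.
x = 6: 5 elements are < x, 5 elements are > x.
New sorted list: [-12, -11, -7, -2, 5, 6, 15, 26, 29, 30, 34]
New median = 6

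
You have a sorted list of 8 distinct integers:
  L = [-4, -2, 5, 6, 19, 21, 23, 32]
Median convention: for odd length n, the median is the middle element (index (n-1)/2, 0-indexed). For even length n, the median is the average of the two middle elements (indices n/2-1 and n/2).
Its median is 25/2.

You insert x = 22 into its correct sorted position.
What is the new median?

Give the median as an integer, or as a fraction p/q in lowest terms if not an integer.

Old list (sorted, length 8): [-4, -2, 5, 6, 19, 21, 23, 32]
Old median = 25/2
Insert x = 22
Old length even (8). Middle pair: indices 3,4 = 6,19.
New length odd (9). New median = single middle element.
x = 22: 6 elements are < x, 2 elements are > x.
New sorted list: [-4, -2, 5, 6, 19, 21, 22, 23, 32]
New median = 19

Answer: 19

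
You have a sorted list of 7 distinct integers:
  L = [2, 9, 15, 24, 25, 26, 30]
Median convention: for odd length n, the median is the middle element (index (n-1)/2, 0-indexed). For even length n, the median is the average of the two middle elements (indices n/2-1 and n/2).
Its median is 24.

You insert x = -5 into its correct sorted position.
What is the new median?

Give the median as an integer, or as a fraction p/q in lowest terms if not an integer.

Old list (sorted, length 7): [2, 9, 15, 24, 25, 26, 30]
Old median = 24
Insert x = -5
Old length odd (7). Middle was index 3 = 24.
New length even (8). New median = avg of two middle elements.
x = -5: 0 elements are < x, 7 elements are > x.
New sorted list: [-5, 2, 9, 15, 24, 25, 26, 30]
New median = 39/2

Answer: 39/2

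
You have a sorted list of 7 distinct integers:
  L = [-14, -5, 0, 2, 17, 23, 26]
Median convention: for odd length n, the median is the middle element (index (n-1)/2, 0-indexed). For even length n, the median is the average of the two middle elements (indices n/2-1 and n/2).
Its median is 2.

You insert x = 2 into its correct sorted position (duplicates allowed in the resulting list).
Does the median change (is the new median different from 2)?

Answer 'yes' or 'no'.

Old median = 2
Insert x = 2
New median = 2
Changed? no

Answer: no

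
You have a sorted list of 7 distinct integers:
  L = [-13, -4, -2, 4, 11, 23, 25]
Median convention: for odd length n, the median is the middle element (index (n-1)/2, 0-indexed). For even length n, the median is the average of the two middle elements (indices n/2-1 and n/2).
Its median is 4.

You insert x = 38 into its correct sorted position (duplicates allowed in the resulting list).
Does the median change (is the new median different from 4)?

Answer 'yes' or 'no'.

Old median = 4
Insert x = 38
New median = 15/2
Changed? yes

Answer: yes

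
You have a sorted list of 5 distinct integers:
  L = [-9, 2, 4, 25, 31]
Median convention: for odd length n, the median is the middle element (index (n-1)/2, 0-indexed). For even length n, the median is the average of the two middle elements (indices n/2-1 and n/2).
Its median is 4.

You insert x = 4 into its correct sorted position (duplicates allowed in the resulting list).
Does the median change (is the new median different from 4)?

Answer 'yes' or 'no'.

Old median = 4
Insert x = 4
New median = 4
Changed? no

Answer: no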